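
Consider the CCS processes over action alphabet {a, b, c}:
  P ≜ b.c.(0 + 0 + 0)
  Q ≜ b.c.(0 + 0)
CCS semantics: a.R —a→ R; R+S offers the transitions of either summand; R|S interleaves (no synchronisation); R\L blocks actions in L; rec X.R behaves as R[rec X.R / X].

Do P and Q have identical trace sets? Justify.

trace-equivalent

P's transition system — 3 states:
  u0 = b.c.(0 + 0 + 0) | --b--▸ u1
  u1 = c.(0 + 0 + 0) | --c--▸ u2
  u2 = 0 + 0 + 0 | stopped
Q's transition system — 3 states:
  v0 = b.c.(0 + 0) | --b--▸ v1
  v1 = c.(0 + 0) | --c--▸ v2
  v2 = 0 + 0 | stopped
Bisimilarity quotient blocks:
  B0 = {u0, v0}
  B1 = {u1, v1}
  B2 = {u2, v2}
u0 ∈ B0, v0 ∈ B0 → same block
Bisimilar ⇒ trace-equivalent.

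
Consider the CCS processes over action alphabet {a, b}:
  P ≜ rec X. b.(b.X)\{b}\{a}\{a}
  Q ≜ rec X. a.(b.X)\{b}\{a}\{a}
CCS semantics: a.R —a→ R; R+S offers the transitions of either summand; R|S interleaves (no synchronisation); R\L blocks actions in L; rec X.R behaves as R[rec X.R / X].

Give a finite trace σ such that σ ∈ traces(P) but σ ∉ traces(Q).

b

P's transition system — 2 states:
  p0 = rec X. b.(b.X)\{b}\{a}\{a} has moves =b=> p1
  p1 = (b.(rec X. b.(b.X)\{b}\{a}\{a}))\{b}\{a}\{a} has moves (no moves)
Q's transition system — 2 states:
  q0 = rec X. a.(b.X)\{b}\{a}\{a} has moves =a=> q1
  q1 = (b.(rec X. a.(b.X)\{b}\{a}\{a}))\{b}\{a}\{a} has moves (no moves)
Run σ = ⟨b⟩ on P: start {p0}
  step 1 (b): {p1}
  P completes σ.
Run σ = ⟨b⟩ on Q: start {q0}
  step 1 (b): ∅  — Q cannot continue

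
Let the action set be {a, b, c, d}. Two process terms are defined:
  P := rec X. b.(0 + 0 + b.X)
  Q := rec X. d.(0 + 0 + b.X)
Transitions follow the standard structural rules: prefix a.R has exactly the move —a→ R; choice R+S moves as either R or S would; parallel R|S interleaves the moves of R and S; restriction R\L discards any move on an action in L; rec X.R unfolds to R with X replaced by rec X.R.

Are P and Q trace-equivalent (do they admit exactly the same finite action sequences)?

traces(P) ≠ traces(Q) — witness ⟨b⟩

Reachable graph of P (2 states):
  m0 = rec X. b.(0 + 0 + b.X) :: —b→ m1
  m1 = 0 + 0 + b.(rec X. b.(0 + 0 + b.X)) :: —b→ m0
Reachable graph of Q (2 states):
  n0 = rec X. d.(0 + 0 + b.X) :: —d→ n1
  n1 = 0 + 0 + b.(rec X. d.(0 + 0 + b.X)) :: —b→ n0
Run σ = ⟨b⟩ on P: start {m0}
  after b @ step 1: {m1}
  P completes σ.
Run σ = ⟨b⟩ on Q: start {n0}
  after b @ step 1: ∅ (Q stuck)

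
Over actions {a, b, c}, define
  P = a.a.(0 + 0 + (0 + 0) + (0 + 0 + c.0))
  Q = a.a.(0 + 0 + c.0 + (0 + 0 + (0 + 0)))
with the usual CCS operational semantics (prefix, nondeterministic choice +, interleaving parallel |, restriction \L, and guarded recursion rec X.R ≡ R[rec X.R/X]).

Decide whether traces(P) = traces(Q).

P's transition system — 4 states:
  p0 = a.a.(0 + 0 + (0 + 0) + (0 + 0 + c.0)) | --a--▸ p1
  p1 = a.(0 + 0 + (0 + 0) + (0 + 0 + c.0)) | --a--▸ p2
  p2 = 0 + 0 + (0 + 0) + (0 + 0 + c.0) | --c--▸ p3
  p3 = 0 | deadlocked
Q's transition system — 4 states:
  q0 = a.a.(0 + 0 + c.0 + (0 + 0 + (0 + 0))) | --a--▸ q1
  q1 = a.(0 + 0 + c.0 + (0 + 0 + (0 + 0))) | --a--▸ q2
  q2 = 0 + 0 + c.0 + (0 + 0 + (0 + 0)) | --c--▸ q3
  q3 = 0 | deadlocked
Coarsest stable partition (strong bisimilarity classes):
  B0 = {p0, q0}
  B1 = {p1, q1}
  B2 = {p2, q2}
  B3 = {p3, q3}
p0 ∈ B0, q0 ∈ B0 → same block
Bisimilar ⇒ trace-equivalent.

traces(P) = traces(Q)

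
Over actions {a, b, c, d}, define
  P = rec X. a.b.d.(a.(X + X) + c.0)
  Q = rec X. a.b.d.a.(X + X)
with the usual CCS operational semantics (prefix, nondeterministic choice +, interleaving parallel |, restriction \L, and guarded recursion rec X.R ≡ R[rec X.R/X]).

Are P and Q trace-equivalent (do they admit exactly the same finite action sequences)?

Reachable graph of P (6 states):
  s0 = rec X. a.b.d.(a.(X + X) + c.0) has moves --a--▸ s1
  s1 = b.d.(a.((rec X. a.b.d.(a.(X + X) + c.0)) + (rec X. a.b.d.(a.(X + X) + c.0))) + c.0) has moves --b--▸ s2
  s2 = d.(a.((rec X. a.b.d.(a.(X + X) + c.0)) + (rec X. a.b.d.(a.(X + X) + c.0))) + c.0) has moves --d--▸ s3
  s3 = a.((rec X. a.b.d.(a.(X + X) + c.0)) + (rec X. a.b.d.(a.(X + X) + c.0))) + c.0 has moves --a--▸ s4, --c--▸ s5
  s4 = (rec X. a.b.d.(a.(X + X) + c.0)) + (rec X. a.b.d.(a.(X + X) + c.0)) has moves --a--▸ s1
  s5 = 0 has moves stopped
Reachable graph of Q (5 states):
  t0 = rec X. a.b.d.a.(X + X) has moves --a--▸ t1
  t1 = b.d.a.((rec X. a.b.d.a.(X + X)) + (rec X. a.b.d.a.(X + X))) has moves --b--▸ t2
  t2 = d.a.((rec X. a.b.d.a.(X + X)) + (rec X. a.b.d.a.(X + X))) has moves --d--▸ t3
  t3 = a.((rec X. a.b.d.a.(X + X)) + (rec X. a.b.d.a.(X + X))) has moves --a--▸ t4
  t4 = (rec X. a.b.d.a.(X + X)) + (rec X. a.b.d.a.(X + X)) has moves --a--▸ t1
Executing abdc from P (initial set {s0}):
  step 1 (a): {s1}
  step 2 (b): {s2}
  step 3 (d): {s3}
  step 4 (c): {s5}
  — P admits the full trace.
Executing abdc from Q (initial set {t0}):
  step 1 (a): {t1}
  step 2 (b): {t2}
  step 3 (d): {t3}
  step 4 (c): ∅  — Q cannot continue

NO — witness ⟨abdc⟩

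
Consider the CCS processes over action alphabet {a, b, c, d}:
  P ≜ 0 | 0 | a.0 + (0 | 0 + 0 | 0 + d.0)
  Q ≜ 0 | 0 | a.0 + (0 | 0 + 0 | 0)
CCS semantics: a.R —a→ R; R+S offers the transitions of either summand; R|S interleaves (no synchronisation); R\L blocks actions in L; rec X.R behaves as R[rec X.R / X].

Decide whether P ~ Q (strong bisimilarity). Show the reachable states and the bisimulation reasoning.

LTS(P): 3 reachable states
  p0 = 0 | 0 | a.0 + (0 | 0 + 0 | 0 + d.0) has moves ··a··> p1, ··d··> p2
  p1 = 0 | 0 | 0 has moves ∅
  p2 = 0 has moves ∅
LTS(Q): 2 reachable states
  q0 = 0 | 0 | a.0 + (0 | 0 + 0 | 0) has moves ··a··> q1
  q1 = 0 | 0 | 0 has moves ∅
Bisimilarity quotient blocks:
  B0 = {p0}
  B1 = {p1, p2, q1}
  B2 = {q0}
p0 ∈ B0, q0 ∈ B2 → different blocks

P ≁ Q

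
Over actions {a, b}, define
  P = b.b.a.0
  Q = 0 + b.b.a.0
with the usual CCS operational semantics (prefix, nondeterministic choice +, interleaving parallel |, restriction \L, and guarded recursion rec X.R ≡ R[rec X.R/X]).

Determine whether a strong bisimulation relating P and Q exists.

P ~ Q

LTS(P): 4 reachable states
  m0 = b.b.a.0 | ··b··> m1
  m1 = b.a.0 | ··b··> m2
  m2 = a.0 | ··a··> m3
  m3 = 0 | stopped
LTS(Q): 4 reachable states
  n0 = 0 + b.b.a.0 | ··b··> n1
  n1 = b.a.0 | ··b··> n2
  n2 = a.0 | ··a··> n3
  n3 = 0 | stopped
Coarsest stable partition (strong bisimilarity classes):
  B0 = {m0, n0}
  B1 = {m1, n1}
  B2 = {m2, n2}
  B3 = {m3, n3}
m0 ∈ B0, n0 ∈ B0 → same block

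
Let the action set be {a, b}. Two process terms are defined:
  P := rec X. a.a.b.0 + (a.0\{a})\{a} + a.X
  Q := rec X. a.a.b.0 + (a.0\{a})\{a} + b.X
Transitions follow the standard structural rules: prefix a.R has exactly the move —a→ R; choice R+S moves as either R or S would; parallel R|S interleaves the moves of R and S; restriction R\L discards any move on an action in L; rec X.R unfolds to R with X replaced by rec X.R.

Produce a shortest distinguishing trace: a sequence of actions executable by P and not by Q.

aaa

Reachable graph of P (4 states):
  m0 = rec X. a.a.b.0 + (a.0\{a})\{a} + a.X has moves ··a··> m0, ··a··> m1
  m1 = a.b.0 has moves ··a··> m2
  m2 = b.0 has moves ··b··> m3
  m3 = 0 has moves ·
Reachable graph of Q (4 states):
  n0 = rec X. a.a.b.0 + (a.0\{a})\{a} + b.X has moves ··a··> n1, ··b··> n0
  n1 = a.b.0 has moves ··a··> n2
  n2 = b.0 has moves ··b··> n3
  n3 = 0 has moves ·
Run σ = ⟨aaa⟩ on P: start {m0}
  after a @ step 1: {m0, m1}
  after a @ step 2: {m0, m1, m2}
  after a @ step 3: {m0, m1, m2}
  P completes σ.
Run σ = ⟨aaa⟩ on Q: start {n0}
  after a @ step 1: {n1}
  after a @ step 2: {n2}
  after a @ step 3: no successor for Q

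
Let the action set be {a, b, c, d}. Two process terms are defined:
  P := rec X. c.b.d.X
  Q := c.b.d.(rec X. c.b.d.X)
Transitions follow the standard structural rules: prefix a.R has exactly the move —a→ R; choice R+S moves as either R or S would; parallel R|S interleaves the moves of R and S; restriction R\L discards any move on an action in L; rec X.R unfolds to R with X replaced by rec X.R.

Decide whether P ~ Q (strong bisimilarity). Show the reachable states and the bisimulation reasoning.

YES

LTS(P): 3 reachable states
  s0 = rec X. c.b.d.X :: =c=> s1
  s1 = b.d.(rec X. c.b.d.X) :: =b=> s2
  s2 = d.(rec X. c.b.d.X) :: =d=> s0
LTS(Q): 4 reachable states
  t0 = c.b.d.(rec X. c.b.d.X) :: =c=> t1
  t1 = b.d.(rec X. c.b.d.X) :: =b=> t2
  t2 = d.(rec X. c.b.d.X) :: =d=> t3
  t3 = rec X. c.b.d.X :: =c=> t1
Coarsest stable partition (strong bisimilarity classes):
  B0 = {s0, t0, t3}
  B1 = {s1, t1}
  B2 = {s2, t2}
s0 ∈ B0, t0 ∈ B0 → same block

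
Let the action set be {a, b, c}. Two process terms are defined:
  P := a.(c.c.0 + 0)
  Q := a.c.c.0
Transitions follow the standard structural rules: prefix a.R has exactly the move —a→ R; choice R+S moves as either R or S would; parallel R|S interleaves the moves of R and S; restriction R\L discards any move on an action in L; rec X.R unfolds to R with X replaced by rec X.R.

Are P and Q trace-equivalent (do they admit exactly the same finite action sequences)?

traces(P) = traces(Q)

LTS(P): 4 reachable states
  u0 = a.(c.c.0 + 0) → --a--▸ u1
  u1 = c.c.0 + 0 → --c--▸ u2
  u2 = c.0 → --c--▸ u3
  u3 = 0 → (no moves)
LTS(Q): 4 reachable states
  v0 = a.c.c.0 → --a--▸ v1
  v1 = c.c.0 → --c--▸ v2
  v2 = c.0 → --c--▸ v3
  v3 = 0 → (no moves)
Partition-refinement fixed point:
  B0 = {u0, v0}
  B1 = {u1, v1}
  B2 = {u2, v2}
  B3 = {u3, v3}
u0 ∈ B0, v0 ∈ B0 → same block
Bisimilar ⇒ trace-equivalent.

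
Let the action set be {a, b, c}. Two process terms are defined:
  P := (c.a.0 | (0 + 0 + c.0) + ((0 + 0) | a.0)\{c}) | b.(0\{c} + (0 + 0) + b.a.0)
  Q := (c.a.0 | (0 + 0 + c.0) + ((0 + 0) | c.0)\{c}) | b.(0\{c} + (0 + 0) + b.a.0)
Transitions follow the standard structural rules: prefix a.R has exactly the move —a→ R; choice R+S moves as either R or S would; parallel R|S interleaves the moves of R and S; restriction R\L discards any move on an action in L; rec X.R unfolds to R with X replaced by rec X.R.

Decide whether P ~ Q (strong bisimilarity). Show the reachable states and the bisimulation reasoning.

Reachable graph of P (28 states):
  s0 = (c.a.0 | (0 + 0 + c.0) + ((0 + 0) | a.0)\{c}) | b.(0\{c} + (0 + 0) + b.a.0) | --a--▸ s1, --b--▸ s2, --c--▸ s3, --c--▸ s4
  s1 = ((0 + 0) | 0)\{c} | b.(0\{c} + (0 + 0) + b.a.0) | --b--▸ s5
  s2 = (c.a.0 | (0 + 0 + c.0) + ((0 + 0) | a.0)\{c}) | (0\{c} + (0 + 0) + b.a.0) | --a--▸ s5, --b--▸ s6, --c--▸ s7, --c--▸ s8
  s3 = a.0 | (0 + 0 + c.0) | b.(0\{c} + (0 + 0) + b.a.0) | --a--▸ s9, --b--▸ s7, --c--▸ s10
  s4 = c.a.0 | 0 | b.(0\{c} + (0 + 0) + b.a.0) | --b--▸ s8, --c--▸ s10
  s5 = ((0 + 0) | 0)\{c} | (0\{c} + (0 + 0) + b.a.0) | --b--▸ s11
  s6 = (c.a.0 | (0 + 0 + c.0) + ((0 + 0) | a.0)\{c}) | a.0 | --a--▸ s11, --a--▸ s12, --c--▸ s13, --c--▸ s14
  s7 = a.0 | (0 + 0 + c.0) | (0\{c} + (0 + 0) + b.a.0) | --a--▸ s15, --b--▸ s13, --c--▸ s16
  s8 = c.a.0 | 0 | (0\{c} + (0 + 0) + b.a.0) | --b--▸ s14, --c--▸ s16
  s9 = 0 | (0 + 0 + c.0) | b.(0\{c} + (0 + 0) + b.a.0) | --b--▸ s15, --c--▸ s17
  s10 = a.0 | 0 | b.(0\{c} + (0 + 0) + b.a.0) | --a--▸ s17, --b--▸ s16
  s11 = ((0 + 0) | 0)\{c} | a.0 | --a--▸ s18
  s12 = (c.a.0 | (0 + 0 + c.0) + ((0 + 0) | a.0)\{c}) | 0 | --a--▸ s18, --c--▸ s19, --c--▸ s20
  s13 = a.0 | (0 + 0 + c.0) | a.0 | --a--▸ s19, --a--▸ s21, --c--▸ s22
  s14 = c.a.0 | 0 | a.0 | --a--▸ s20, --c--▸ s22
  s15 = 0 | (0 + 0 + c.0) | (0\{c} + (0 + 0) + b.a.0) | --b--▸ s21, --c--▸ s23
  s16 = a.0 | 0 | (0\{c} + (0 + 0) + b.a.0) | --a--▸ s23, --b--▸ s22
  s17 = 0 | 0 | b.(0\{c} + (0 + 0) + b.a.0) | --b--▸ s23
  s18 = ((0 + 0) | 0)\{c} | 0 | deadlocked
  s19 = a.0 | (0 + 0 + c.0) | 0 | --a--▸ s24, --c--▸ s25
  s20 = c.a.0 | 0 | 0 | --c--▸ s25
  s21 = 0 | (0 + 0 + c.0) | a.0 | --a--▸ s24, --c--▸ s26
  s22 = a.0 | 0 | a.0 | --a--▸ s25, --a--▸ s26
  s23 = 0 | 0 | (0\{c} + (0 + 0) + b.a.0) | --b--▸ s26
  s24 = 0 | (0 + 0 + c.0) | 0 | --c--▸ s27
  s25 = a.0 | 0 | 0 | --a--▸ s27
  s26 = 0 | 0 | a.0 | --a--▸ s27
  s27 = 0 | 0 | 0 | deadlocked
Reachable graph of Q (24 states):
  t0 = (c.a.0 | (0 + 0 + c.0) + ((0 + 0) | c.0)\{c}) | b.(0\{c} + (0 + 0) + b.a.0) | --b--▸ t1, --c--▸ t2, --c--▸ t3
  t1 = (c.a.0 | (0 + 0 + c.0) + ((0 + 0) | c.0)\{c}) | (0\{c} + (0 + 0) + b.a.0) | --b--▸ t4, --c--▸ t5, --c--▸ t6
  t2 = a.0 | (0 + 0 + c.0) | b.(0\{c} + (0 + 0) + b.a.0) | --a--▸ t7, --b--▸ t5, --c--▸ t8
  t3 = c.a.0 | 0 | b.(0\{c} + (0 + 0) + b.a.0) | --b--▸ t6, --c--▸ t8
  t4 = (c.a.0 | (0 + 0 + c.0) + ((0 + 0) | c.0)\{c}) | a.0 | --a--▸ t9, --c--▸ t10, --c--▸ t11
  t5 = a.0 | (0 + 0 + c.0) | (0\{c} + (0 + 0) + b.a.0) | --a--▸ t12, --b--▸ t10, --c--▸ t13
  t6 = c.a.0 | 0 | (0\{c} + (0 + 0) + b.a.0) | --b--▸ t11, --c--▸ t13
  t7 = 0 | (0 + 0 + c.0) | b.(0\{c} + (0 + 0) + b.a.0) | --b--▸ t12, --c--▸ t14
  t8 = a.0 | 0 | b.(0\{c} + (0 + 0) + b.a.0) | --a--▸ t14, --b--▸ t13
  t9 = (c.a.0 | (0 + 0 + c.0) + ((0 + 0) | c.0)\{c}) | 0 | --c--▸ t15, --c--▸ t16
  t10 = a.0 | (0 + 0 + c.0) | a.0 | --a--▸ t15, --a--▸ t17, --c--▸ t18
  t11 = c.a.0 | 0 | a.0 | --a--▸ t16, --c--▸ t18
  t12 = 0 | (0 + 0 + c.0) | (0\{c} + (0 + 0) + b.a.0) | --b--▸ t17, --c--▸ t19
  t13 = a.0 | 0 | (0\{c} + (0 + 0) + b.a.0) | --a--▸ t19, --b--▸ t18
  t14 = 0 | 0 | b.(0\{c} + (0 + 0) + b.a.0) | --b--▸ t19
  t15 = a.0 | (0 + 0 + c.0) | 0 | --a--▸ t20, --c--▸ t21
  t16 = c.a.0 | 0 | 0 | --c--▸ t21
  t17 = 0 | (0 + 0 + c.0) | a.0 | --a--▸ t20, --c--▸ t22
  t18 = a.0 | 0 | a.0 | --a--▸ t21, --a--▸ t22
  t19 = 0 | 0 | (0\{c} + (0 + 0) + b.a.0) | --b--▸ t22
  t20 = 0 | (0 + 0 + c.0) | 0 | --c--▸ t23
  t21 = a.0 | 0 | 0 | --a--▸ t23
  t22 = 0 | 0 | a.0 | --a--▸ t23
  t23 = 0 | 0 | 0 | deadlocked
Partition-refinement fixed point:
  B0 = {s0}
  B1 = {s1, s17, t14}
  B2 = {s23, s5, t19}
  B3 = {s11, s25, s26, t21, t22}
  B4 = {s18, s27, t23}
  B5 = {s3, t2}
  B6 = {s7, t5}
  B7 = {s16, t13}
  B8 = {s22, t18}
  B9 = {s13, t10}
  B10 = {s19, s21, t15, t17}
  B11 = {s24, t20}
  B12 = {s15, t12}
  B13 = {s10, t8}
  B14 = {s9, t7}
  B15 = {s4, t3}
  B16 = {s8, t6}
  B17 = {s14, t11}
  B18 = {s20, t16}
  B19 = {s2}
  B20 = {s6}
  B21 = {s12}
  B22 = {t0}
  B23 = {t1}
  B24 = {t4}
  B25 = {t9}
s0 ∈ B0, t0 ∈ B22 → different blocks

not bisimilar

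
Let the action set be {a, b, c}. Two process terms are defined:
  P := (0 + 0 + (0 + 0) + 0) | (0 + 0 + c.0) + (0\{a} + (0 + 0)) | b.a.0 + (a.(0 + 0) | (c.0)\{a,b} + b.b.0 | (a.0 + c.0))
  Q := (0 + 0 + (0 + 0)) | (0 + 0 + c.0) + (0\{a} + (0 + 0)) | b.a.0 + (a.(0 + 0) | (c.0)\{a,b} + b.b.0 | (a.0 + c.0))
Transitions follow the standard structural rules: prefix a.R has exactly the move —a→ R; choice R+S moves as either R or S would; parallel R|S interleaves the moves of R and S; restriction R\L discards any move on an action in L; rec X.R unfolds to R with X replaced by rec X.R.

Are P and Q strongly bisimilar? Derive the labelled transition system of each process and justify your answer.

P's transition system — 12 states:
  u0 = (0 + 0 + (0 + 0) + 0) | (0 + 0 + c.0) + (0\{a} + (0 + 0)) | b.a.0 + (a.(0 + 0) | (c.0)\{a,b} + b.b.0 | (a.0 + c.0)) → --a--▸ u1, --a--▸ u2, --b--▸ u3, --b--▸ u4, --c--▸ u2, --c--▸ u5, --c--▸ u6
  u1 = (0 + 0) | (c.0)\{a,b} → --c--▸ u7
  u2 = b.b.0 | 0 → --b--▸ u8
  u3 = (0\{a} + (0 + 0)) | a.0 → --a--▸ u9
  u4 = b.0 | (a.0 + c.0) → --a--▸ u8, --b--▸ u10, --c--▸ u8
  u5 = (0 + 0 + (0 + 0) + 0) | 0 → deadlocked
  u6 = a.(0 + 0) | 0\{a,b} → --a--▸ u7
  u7 = (0 + 0) | 0\{a,b} → deadlocked
  u8 = b.0 | 0 → --b--▸ u11
  u9 = (0\{a} + (0 + 0)) | 0 → deadlocked
  u10 = 0 | (a.0 + c.0) → --a--▸ u11, --c--▸ u11
  u11 = 0 | 0 → deadlocked
Q's transition system — 12 states:
  v0 = (0 + 0 + (0 + 0)) | (0 + 0 + c.0) + (0\{a} + (0 + 0)) | b.a.0 + (a.(0 + 0) | (c.0)\{a,b} + b.b.0 | (a.0 + c.0)) → --a--▸ v1, --a--▸ v2, --b--▸ v3, --b--▸ v4, --c--▸ v2, --c--▸ v5, --c--▸ v6
  v1 = (0 + 0) | (c.0)\{a,b} → --c--▸ v7
  v2 = b.b.0 | 0 → --b--▸ v8
  v3 = (0\{a} + (0 + 0)) | a.0 → --a--▸ v9
  v4 = b.0 | (a.0 + c.0) → --a--▸ v8, --b--▸ v10, --c--▸ v8
  v5 = (0 + 0 + (0 + 0)) | 0 → deadlocked
  v6 = a.(0 + 0) | 0\{a,b} → --a--▸ v7
  v7 = (0 + 0) | 0\{a,b} → deadlocked
  v8 = b.0 | 0 → --b--▸ v11
  v9 = (0\{a} + (0 + 0)) | 0 → deadlocked
  v10 = 0 | (a.0 + c.0) → --a--▸ v11, --c--▸ v11
  v11 = 0 | 0 → deadlocked
Coarsest stable partition (strong bisimilarity classes):
  B0 = {u0, v0}
  B1 = {u2, v2}
  B2 = {u8, v8}
  B3 = {u11, u5, u7, u9, v11, v5, v7, v9}
  B4 = {u1, v1}
  B5 = {u4, v4}
  B6 = {u10, v10}
  B7 = {u3, u6, v3, v6}
u0 ∈ B0, v0 ∈ B0 → same block

bisimilar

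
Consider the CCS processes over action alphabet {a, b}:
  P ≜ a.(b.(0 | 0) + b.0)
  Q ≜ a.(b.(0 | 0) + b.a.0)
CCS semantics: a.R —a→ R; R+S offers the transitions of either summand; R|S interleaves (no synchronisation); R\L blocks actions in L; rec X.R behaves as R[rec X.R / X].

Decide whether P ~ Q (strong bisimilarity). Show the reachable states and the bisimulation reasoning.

not bisimilar

LTS(P): 4 reachable states
  m0 = a.(b.(0 | 0) + b.0) :: ··a··> m1
  m1 = b.(0 | 0) + b.0 :: ··b··> m2, ··b··> m3
  m2 = 0 :: (no moves)
  m3 = 0 | 0 :: (no moves)
LTS(Q): 5 reachable states
  n0 = a.(b.(0 | 0) + b.a.0) :: ··a··> n1
  n1 = b.(0 | 0) + b.a.0 :: ··b··> n2, ··b··> n3
  n2 = 0 | 0 :: (no moves)
  n3 = a.0 :: ··a··> n4
  n4 = 0 :: (no moves)
Partition-refinement fixed point:
  B0 = {m0}
  B1 = {m1}
  B2 = {m2, m3, n2, n4}
  B3 = {n0}
  B4 = {n1}
  B5 = {n3}
m0 ∈ B0, n0 ∈ B3 → different blocks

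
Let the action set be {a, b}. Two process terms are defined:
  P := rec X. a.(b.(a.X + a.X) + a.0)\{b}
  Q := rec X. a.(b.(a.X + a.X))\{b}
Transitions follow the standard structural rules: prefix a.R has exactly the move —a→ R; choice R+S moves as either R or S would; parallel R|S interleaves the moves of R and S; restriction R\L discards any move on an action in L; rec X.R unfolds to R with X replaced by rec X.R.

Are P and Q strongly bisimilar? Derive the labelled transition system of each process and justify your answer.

not bisimilar

LTS(P): 3 reachable states
  p0 = rec X. a.(b.(a.X + a.X) + a.0)\{b} ⊢ ··a··> p1
  p1 = (b.(a.(rec X. a.(b.(a.X + a.X) + a.0)\{b}) + a.(rec X. a.(b.(a.X + a.X) + a.0)\{b})) + a.0)\{b} ⊢ ··a··> p2
  p2 = 0\{b} ⊢ stopped
LTS(Q): 2 reachable states
  q0 = rec X. a.(b.(a.X + a.X))\{b} ⊢ ··a··> q1
  q1 = (b.(a.(rec X. a.(b.(a.X + a.X))\{b}) + a.(rec X. a.(b.(a.X + a.X))\{b})))\{b} ⊢ stopped
Bisimilarity quotient blocks:
  B0 = {p0}
  B1 = {p1, q0}
  B2 = {p2, q1}
p0 ∈ B0, q0 ∈ B1 → different blocks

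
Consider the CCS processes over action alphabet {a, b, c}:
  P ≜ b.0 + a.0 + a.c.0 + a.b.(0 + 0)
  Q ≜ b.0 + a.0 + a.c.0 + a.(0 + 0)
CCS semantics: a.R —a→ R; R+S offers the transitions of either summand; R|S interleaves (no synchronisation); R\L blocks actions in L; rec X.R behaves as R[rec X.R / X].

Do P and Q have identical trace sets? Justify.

trace-distinct — witness ⟨ab⟩

Reachable graph of P (5 states):
  m0 = b.0 + a.0 + a.c.0 + a.b.(0 + 0) ⊢ -a-> m1, -a-> m2, -a-> m3, -b-> m1
  m1 = 0 ⊢ deadlocked
  m2 = b.(0 + 0) ⊢ -b-> m4
  m3 = c.0 ⊢ -c-> m1
  m4 = 0 + 0 ⊢ deadlocked
Reachable graph of Q (4 states):
  n0 = b.0 + a.0 + a.c.0 + a.(0 + 0) ⊢ -a-> n1, -a-> n2, -a-> n3, -b-> n1
  n1 = 0 ⊢ deadlocked
  n2 = 0 + 0 ⊢ deadlocked
  n3 = c.0 ⊢ -c-> n1
Trace ⟨ab⟩ through P, begin at {m0}:
  [1] a ⇒ {m1, m2, m3}
  [2] b ⇒ {m4}
  P completes σ.
Trace ⟨ab⟩ through Q, begin at {n0}:
  [1] a ⇒ {n1, n2, n3}
  [2] b ⇒ ∅ (Q stuck)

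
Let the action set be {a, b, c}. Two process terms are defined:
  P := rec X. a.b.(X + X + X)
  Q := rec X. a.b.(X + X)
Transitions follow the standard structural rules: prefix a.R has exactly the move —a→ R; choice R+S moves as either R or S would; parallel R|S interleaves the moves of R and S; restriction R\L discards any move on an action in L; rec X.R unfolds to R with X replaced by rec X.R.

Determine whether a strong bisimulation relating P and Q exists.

Reachable graph of P (3 states):
  p0 = rec X. a.b.(X + X + X) ⊢ -a-> p1
  p1 = b.((rec X. a.b.(X + X + X)) + (rec X. a.b.(X + X + X)) + (rec X. a.b.(X + X + X))) ⊢ -b-> p2
  p2 = (rec X. a.b.(X + X + X)) + (rec X. a.b.(X + X + X)) + (rec X. a.b.(X + X + X)) ⊢ -a-> p1
Reachable graph of Q (3 states):
  q0 = rec X. a.b.(X + X) ⊢ -a-> q1
  q1 = b.((rec X. a.b.(X + X)) + (rec X. a.b.(X + X))) ⊢ -b-> q2
  q2 = (rec X. a.b.(X + X)) + (rec X. a.b.(X + X)) ⊢ -a-> q1
Bisimilarity quotient blocks:
  B0 = {p0, p2, q0, q2}
  B1 = {p1, q1}
p0 ∈ B0, q0 ∈ B0 → same block

P ~ Q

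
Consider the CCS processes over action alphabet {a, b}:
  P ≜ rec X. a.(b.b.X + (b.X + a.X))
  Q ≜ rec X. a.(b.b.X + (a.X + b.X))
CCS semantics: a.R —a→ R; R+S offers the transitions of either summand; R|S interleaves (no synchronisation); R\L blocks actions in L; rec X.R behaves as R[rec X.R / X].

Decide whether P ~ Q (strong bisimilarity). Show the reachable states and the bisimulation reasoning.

P's transition system — 3 states:
  s0 = rec X. a.(b.b.X + (b.X + a.X)) ⊢ -a-> s1
  s1 = b.b.(rec X. a.(b.b.X + (b.X + a.X))) + (b.(rec X. a.(b.b.X + (b.X + a.X))) + a.(rec X. a.(b.b.X + (b.X + a.X)))) ⊢ -a-> s0, -b-> s0, -b-> s2
  s2 = b.(rec X. a.(b.b.X + (b.X + a.X))) ⊢ -b-> s0
Q's transition system — 3 states:
  t0 = rec X. a.(b.b.X + (a.X + b.X)) ⊢ -a-> t1
  t1 = b.b.(rec X. a.(b.b.X + (a.X + b.X))) + (a.(rec X. a.(b.b.X + (a.X + b.X))) + b.(rec X. a.(b.b.X + (a.X + b.X)))) ⊢ -a-> t0, -b-> t0, -b-> t2
  t2 = b.(rec X. a.(b.b.X + (a.X + b.X))) ⊢ -b-> t0
Coarsest stable partition (strong bisimilarity classes):
  B0 = {s0, t0}
  B1 = {s1, t1}
  B2 = {s2, t2}
s0 ∈ B0, t0 ∈ B0 → same block

bisimilar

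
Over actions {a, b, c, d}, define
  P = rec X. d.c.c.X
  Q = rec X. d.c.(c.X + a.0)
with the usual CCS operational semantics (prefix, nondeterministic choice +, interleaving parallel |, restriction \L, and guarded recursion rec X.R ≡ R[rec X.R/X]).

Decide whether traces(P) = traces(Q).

trace-distinct — witness ⟨dca⟩

LTS(P): 3 reachable states
  s0 = rec X. d.c.c.X | -d-> s1
  s1 = c.c.(rec X. d.c.c.X) | -c-> s2
  s2 = c.(rec X. d.c.c.X) | -c-> s0
LTS(Q): 4 reachable states
  t0 = rec X. d.c.(c.X + a.0) | -d-> t1
  t1 = c.(c.(rec X. d.c.(c.X + a.0)) + a.0) | -c-> t2
  t2 = c.(rec X. d.c.(c.X + a.0)) + a.0 | -a-> t3, -c-> t0
  t3 = 0 | ·
Run σ = ⟨dca⟩ on Q: start {t0}
  step 1 (d): {t1}
  step 2 (c): {t2}
  step 3 (a): {t3}
  ✓ Q
Run σ = ⟨dca⟩ on P: start {s0}
  step 1 (d): {s1}
  step 2 (c): {s2}
  step 3 (a): ∅ (P stuck)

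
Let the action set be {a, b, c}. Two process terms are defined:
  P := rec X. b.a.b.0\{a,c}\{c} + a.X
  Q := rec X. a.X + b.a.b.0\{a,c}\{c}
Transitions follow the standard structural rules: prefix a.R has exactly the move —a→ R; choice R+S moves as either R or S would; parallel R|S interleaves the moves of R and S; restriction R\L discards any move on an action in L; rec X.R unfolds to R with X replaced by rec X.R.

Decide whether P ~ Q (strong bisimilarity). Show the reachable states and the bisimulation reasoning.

Reachable graph of P (4 states):
  u0 = rec X. b.a.b.0\{a,c}\{c} + a.X :: --a--▸ u0, --b--▸ u1
  u1 = a.b.0\{a,c}\{c} :: --a--▸ u2
  u2 = b.0\{a,c}\{c} :: --b--▸ u3
  u3 = 0\{a,c}\{c} :: (no moves)
Reachable graph of Q (4 states):
  v0 = rec X. a.X + b.a.b.0\{a,c}\{c} :: --a--▸ v0, --b--▸ v1
  v1 = a.b.0\{a,c}\{c} :: --a--▸ v2
  v2 = b.0\{a,c}\{c} :: --b--▸ v3
  v3 = 0\{a,c}\{c} :: (no moves)
Partition-refinement fixed point:
  B0 = {u0, v0}
  B1 = {u1, v1}
  B2 = {u2, v2}
  B3 = {u3, v3}
u0 ∈ B0, v0 ∈ B0 → same block

bisimilar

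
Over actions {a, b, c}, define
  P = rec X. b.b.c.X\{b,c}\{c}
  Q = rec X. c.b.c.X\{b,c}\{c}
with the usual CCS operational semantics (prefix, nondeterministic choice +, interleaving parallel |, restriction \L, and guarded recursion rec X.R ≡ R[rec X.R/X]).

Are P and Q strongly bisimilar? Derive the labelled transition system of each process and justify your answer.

not bisimilar

Reachable graph of P (4 states):
  s0 = rec X. b.b.c.X\{b,c}\{c} ⊢ —b→ s1
  s1 = b.c.(rec X. b.b.c.X\{b,c}\{c})\{b,c}\{c} ⊢ —b→ s2
  s2 = c.(rec X. b.b.c.X\{b,c}\{c})\{b,c}\{c} ⊢ —c→ s3
  s3 = (rec X. b.b.c.X\{b,c}\{c})\{b,c}\{c} ⊢ deadlocked
Reachable graph of Q (4 states):
  t0 = rec X. c.b.c.X\{b,c}\{c} ⊢ —c→ t1
  t1 = b.c.(rec X. c.b.c.X\{b,c}\{c})\{b,c}\{c} ⊢ —b→ t2
  t2 = c.(rec X. c.b.c.X\{b,c}\{c})\{b,c}\{c} ⊢ —c→ t3
  t3 = (rec X. c.b.c.X\{b,c}\{c})\{b,c}\{c} ⊢ deadlocked
Bisimilarity quotient blocks:
  B0 = {s0}
  B1 = {s1, t1}
  B2 = {s2, t2}
  B3 = {s3, t3}
  B4 = {t0}
s0 ∈ B0, t0 ∈ B4 → different blocks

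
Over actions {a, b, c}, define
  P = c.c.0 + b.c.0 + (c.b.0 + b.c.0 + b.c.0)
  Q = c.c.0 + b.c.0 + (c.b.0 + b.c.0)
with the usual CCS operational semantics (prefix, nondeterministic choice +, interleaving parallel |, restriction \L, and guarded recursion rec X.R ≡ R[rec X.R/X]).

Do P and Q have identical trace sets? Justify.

traces(P) = traces(Q)

Reachable graph of P (4 states):
  s0 = c.c.0 + b.c.0 + (c.b.0 + b.c.0 + b.c.0) → =b=> s1, =c=> s1, =c=> s2
  s1 = c.0 → =c=> s3
  s2 = b.0 → =b=> s3
  s3 = 0 → ∅
Reachable graph of Q (4 states):
  t0 = c.c.0 + b.c.0 + (c.b.0 + b.c.0) → =b=> t1, =c=> t1, =c=> t2
  t1 = c.0 → =c=> t3
  t2 = b.0 → =b=> t3
  t3 = 0 → ∅
Partition-refinement fixed point:
  B0 = {s0, t0}
  B1 = {s1, t1}
  B2 = {s3, t3}
  B3 = {s2, t2}
s0 ∈ B0, t0 ∈ B0 → same block
Bisimilar ⇒ trace-equivalent.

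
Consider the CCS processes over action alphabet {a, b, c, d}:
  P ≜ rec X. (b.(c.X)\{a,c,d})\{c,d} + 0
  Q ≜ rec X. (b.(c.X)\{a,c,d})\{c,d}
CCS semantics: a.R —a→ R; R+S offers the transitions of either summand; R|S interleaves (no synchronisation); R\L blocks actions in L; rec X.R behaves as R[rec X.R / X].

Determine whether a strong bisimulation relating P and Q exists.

bisimilar

Reachable graph of P (2 states):
  u0 = rec X. (b.(c.X)\{a,c,d})\{c,d} + 0 | =b=> u1
  u1 = (c.(rec X. (b.(c.X)\{a,c,d})\{c,d} + 0))\{a,c,d}\{c,d} | ∅
Reachable graph of Q (2 states):
  v0 = rec X. (b.(c.X)\{a,c,d})\{c,d} | =b=> v1
  v1 = (c.(rec X. (b.(c.X)\{a,c,d})\{c,d}))\{a,c,d}\{c,d} | ∅
Coarsest stable partition (strong bisimilarity classes):
  B0 = {u0, v0}
  B1 = {u1, v1}
u0 ∈ B0, v0 ∈ B0 → same block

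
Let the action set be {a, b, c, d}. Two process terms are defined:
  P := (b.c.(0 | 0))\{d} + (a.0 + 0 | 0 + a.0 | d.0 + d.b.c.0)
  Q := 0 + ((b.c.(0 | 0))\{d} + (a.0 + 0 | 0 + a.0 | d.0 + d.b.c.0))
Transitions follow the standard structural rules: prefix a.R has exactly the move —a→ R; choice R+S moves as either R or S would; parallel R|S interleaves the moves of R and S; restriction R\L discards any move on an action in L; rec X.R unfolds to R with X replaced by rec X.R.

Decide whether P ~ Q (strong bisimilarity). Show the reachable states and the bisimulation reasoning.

Reachable graph of P (9 states):
  s0 = (b.c.(0 | 0))\{d} + (a.0 + 0 | 0 + a.0 | d.0 + d.b.c.0) :: --a--▸ s1, --a--▸ s2, --b--▸ s3, --d--▸ s4, --d--▸ s5
  s1 = 0 :: stopped
  s2 = 0 | d.0 :: --d--▸ s6
  s3 = (c.(0 | 0))\{d} :: --c--▸ s7
  s4 = a.0 | 0 :: --a--▸ s6
  s5 = b.c.0 :: --b--▸ s8
  s6 = 0 | 0 :: stopped
  s7 = (0 | 0)\{d} :: stopped
  s8 = c.0 :: --c--▸ s1
Reachable graph of Q (9 states):
  t0 = 0 + ((b.c.(0 | 0))\{d} + (a.0 + 0 | 0 + a.0 | d.0 + d.b.c.0)) :: --a--▸ t1, --a--▸ t2, --b--▸ t3, --d--▸ t4, --d--▸ t5
  t1 = 0 :: stopped
  t2 = 0 | d.0 :: --d--▸ t6
  t3 = (c.(0 | 0))\{d} :: --c--▸ t7
  t4 = a.0 | 0 :: --a--▸ t6
  t5 = b.c.0 :: --b--▸ t8
  t6 = 0 | 0 :: stopped
  t7 = (0 | 0)\{d} :: stopped
  t8 = c.0 :: --c--▸ t1
Coarsest stable partition (strong bisimilarity classes):
  B0 = {s0, t0}
  B1 = {s2, t2}
  B2 = {s1, s6, s7, t1, t6, t7}
  B3 = {s5, t5}
  B4 = {s3, s8, t3, t8}
  B5 = {s4, t4}
s0 ∈ B0, t0 ∈ B0 → same block

YES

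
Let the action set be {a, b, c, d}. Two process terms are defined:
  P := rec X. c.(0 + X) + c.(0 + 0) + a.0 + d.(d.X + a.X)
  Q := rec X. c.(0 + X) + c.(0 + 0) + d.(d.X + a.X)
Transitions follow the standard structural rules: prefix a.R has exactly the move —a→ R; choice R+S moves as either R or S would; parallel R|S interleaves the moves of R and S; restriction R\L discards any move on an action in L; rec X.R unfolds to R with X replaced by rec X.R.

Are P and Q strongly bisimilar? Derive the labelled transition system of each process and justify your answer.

LTS(P): 5 reachable states
  s0 = rec X. c.(0 + X) + c.(0 + 0) + a.0 + d.(d.X + a.X) ⊢ —a→ s1, —c→ s2, —c→ s3, —d→ s4
  s1 = 0 ⊢ stopped
  s2 = 0 + (rec X. c.(0 + X) + c.(0 + 0) + a.0 + d.(d.X + a.X)) ⊢ —a→ s1, —c→ s2, —c→ s3, —d→ s4
  s3 = 0 + 0 ⊢ stopped
  s4 = d.(rec X. c.(0 + X) + c.(0 + 0) + a.0 + d.(d.X + a.X)) + a.(rec X. c.(0 + X) + c.(0 + 0) + a.0 + d.(d.X + a.X)) ⊢ —a→ s0, —d→ s0
LTS(Q): 4 reachable states
  t0 = rec X. c.(0 + X) + c.(0 + 0) + d.(d.X + a.X) ⊢ —c→ t1, —c→ t2, —d→ t3
  t1 = 0 + (rec X. c.(0 + X) + c.(0 + 0) + d.(d.X + a.X)) ⊢ —c→ t1, —c→ t2, —d→ t3
  t2 = 0 + 0 ⊢ stopped
  t3 = d.(rec X. c.(0 + X) + c.(0 + 0) + d.(d.X + a.X)) + a.(rec X. c.(0 + X) + c.(0 + 0) + d.(d.X + a.X)) ⊢ —a→ t0, —d→ t0
Bisimilarity quotient blocks:
  B0 = {s0, s2}
  B1 = {s1, s3, t2}
  B2 = {s4}
  B3 = {t0, t1}
  B4 = {t3}
s0 ∈ B0, t0 ∈ B3 → different blocks

NO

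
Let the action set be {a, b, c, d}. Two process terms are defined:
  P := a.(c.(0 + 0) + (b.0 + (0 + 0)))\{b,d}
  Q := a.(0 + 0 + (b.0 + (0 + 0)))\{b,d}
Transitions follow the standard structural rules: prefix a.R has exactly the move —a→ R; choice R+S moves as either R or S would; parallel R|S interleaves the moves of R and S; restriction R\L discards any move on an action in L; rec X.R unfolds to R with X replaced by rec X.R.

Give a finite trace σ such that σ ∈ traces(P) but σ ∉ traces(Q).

P's transition system — 3 states:
  u0 = a.(c.(0 + 0) + (b.0 + (0 + 0)))\{b,d} ⊢ =a=> u1
  u1 = (c.(0 + 0) + (b.0 + (0 + 0)))\{b,d} ⊢ =c=> u2
  u2 = (0 + 0)\{b,d} ⊢ (no moves)
Q's transition system — 2 states:
  v0 = a.(0 + 0 + (b.0 + (0 + 0)))\{b,d} ⊢ =a=> v1
  v1 = (0 + 0 + (b.0 + (0 + 0)))\{b,d} ⊢ (no moves)
Executing ac from P (initial set {u0}):
  [1] a ⇒ {u1}
  [2] c ⇒ {u2}
  — P admits the full trace.
Executing ac from Q (initial set {v0}):
  [1] a ⇒ {v1}
  [2] c ⇒ ∅ (Q stuck)

ac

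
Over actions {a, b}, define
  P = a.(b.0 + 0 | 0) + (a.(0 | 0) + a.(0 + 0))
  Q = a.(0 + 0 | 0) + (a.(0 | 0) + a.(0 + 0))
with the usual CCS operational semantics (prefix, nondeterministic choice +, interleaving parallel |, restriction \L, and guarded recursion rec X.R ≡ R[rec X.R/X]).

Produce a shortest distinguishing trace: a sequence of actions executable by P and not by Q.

ab

Reachable graph of P (5 states):
  p0 = a.(b.0 + 0 | 0) + (a.(0 | 0) + a.(0 + 0)) has moves --a--▸ p1, --a--▸ p2, --a--▸ p3
  p1 = 0 + 0 has moves (no moves)
  p2 = 0 | 0 has moves (no moves)
  p3 = b.0 + 0 | 0 has moves --b--▸ p4
  p4 = 0 has moves (no moves)
Reachable graph of Q (4 states):
  q0 = a.(0 + 0 | 0) + (a.(0 | 0) + a.(0 + 0)) has moves --a--▸ q1, --a--▸ q2, --a--▸ q3
  q1 = 0 + 0 has moves (no moves)
  q2 = 0 + 0 | 0 has moves (no moves)
  q3 = 0 | 0 has moves (no moves)
Executing ab from P (initial set {p0}):
  [1] a ⇒ {p1, p2, p3}
  [2] b ⇒ {p4}
  — P admits the full trace.
Executing ab from Q (initial set {q0}):
  [1] a ⇒ {q1, q2, q3}
  [2] b ⇒ ∅ (Q stuck)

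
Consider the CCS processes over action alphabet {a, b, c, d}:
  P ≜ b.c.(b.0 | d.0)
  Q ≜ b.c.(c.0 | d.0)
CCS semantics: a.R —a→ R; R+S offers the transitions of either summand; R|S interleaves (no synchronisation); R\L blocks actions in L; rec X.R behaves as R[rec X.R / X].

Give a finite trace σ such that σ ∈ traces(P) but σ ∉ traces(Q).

bcb

P's transition system — 6 states:
  u0 = b.c.(b.0 | d.0) :: =b=> u1
  u1 = c.(b.0 | d.0) :: =c=> u2
  u2 = b.0 | d.0 :: =b=> u3, =d=> u4
  u3 = 0 | d.0 :: =d=> u5
  u4 = b.0 | 0 :: =b=> u5
  u5 = 0 | 0 :: deadlocked
Q's transition system — 6 states:
  v0 = b.c.(c.0 | d.0) :: =b=> v1
  v1 = c.(c.0 | d.0) :: =c=> v2
  v2 = c.0 | d.0 :: =c=> v3, =d=> v4
  v3 = 0 | d.0 :: =d=> v5
  v4 = c.0 | 0 :: =c=> v5
  v5 = 0 | 0 :: deadlocked
Executing bcb from P (initial set {u0}):
  [1] b ⇒ {u1}
  [2] c ⇒ {u2}
  [3] b ⇒ {u3}
  — P admits the full trace.
Executing bcb from Q (initial set {v0}):
  [1] b ⇒ {v1}
  [2] c ⇒ {v2}
  [3] b ⇒ ∅ (Q stuck)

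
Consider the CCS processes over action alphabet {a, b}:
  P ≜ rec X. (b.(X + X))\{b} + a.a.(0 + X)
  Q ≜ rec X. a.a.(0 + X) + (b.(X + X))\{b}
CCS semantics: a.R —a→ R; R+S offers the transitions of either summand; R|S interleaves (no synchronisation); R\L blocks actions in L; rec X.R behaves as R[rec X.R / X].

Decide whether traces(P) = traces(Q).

P's transition system — 3 states:
  m0 = rec X. (b.(X + X))\{b} + a.a.(0 + X) | —a→ m1
  m1 = a.(0 + (rec X. (b.(X + X))\{b} + a.a.(0 + X))) | —a→ m2
  m2 = 0 + (rec X. (b.(X + X))\{b} + a.a.(0 + X)) | —a→ m1
Q's transition system — 3 states:
  n0 = rec X. a.a.(0 + X) + (b.(X + X))\{b} | —a→ n1
  n1 = a.(0 + (rec X. a.a.(0 + X) + (b.(X + X))\{b})) | —a→ n2
  n2 = 0 + (rec X. a.a.(0 + X) + (b.(X + X))\{b}) | —a→ n1
Bisimilarity quotient blocks:
  B0 = {m0, m1, m2, n0, n1, n2}
m0 ∈ B0, n0 ∈ B0 → same block
Bisimilar ⇒ trace-equivalent.

YES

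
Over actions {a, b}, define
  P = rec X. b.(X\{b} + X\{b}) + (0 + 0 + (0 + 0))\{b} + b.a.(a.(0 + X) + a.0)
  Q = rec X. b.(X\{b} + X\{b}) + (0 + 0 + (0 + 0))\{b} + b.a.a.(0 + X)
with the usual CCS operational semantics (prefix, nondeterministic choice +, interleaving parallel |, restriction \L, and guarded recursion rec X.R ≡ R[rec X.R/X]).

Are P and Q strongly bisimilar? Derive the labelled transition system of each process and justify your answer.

P's transition system — 6 states:
  m0 = rec X. b.(X\{b} + X\{b}) + (0 + 0 + (0 + 0))\{b} + b.a.(a.(0 + X) + a.0) :: =b=> m1, =b=> m2
  m1 = (rec X. b.(X\{b} + X\{b}) + (0 + 0 + (0 + 0))\{b} + b.a.(a.(0 + X) + a.0))\{b} + (rec X. b.(X\{b} + X\{b}) + (0 + 0 + (0 + 0))\{b} + b.a.(a.(0 + X) + a.0))\{b} :: stopped
  m2 = a.(a.(0 + (rec X. b.(X\{b} + X\{b}) + (0 + 0 + (0 + 0))\{b} + b.a.(a.(0 + X) + a.0))) + a.0) :: =a=> m3
  m3 = a.(0 + (rec X. b.(X\{b} + X\{b}) + (0 + 0 + (0 + 0))\{b} + b.a.(a.(0 + X) + a.0))) + a.0 :: =a=> m4, =a=> m5
  m4 = 0 :: stopped
  m5 = 0 + (rec X. b.(X\{b} + X\{b}) + (0 + 0 + (0 + 0))\{b} + b.a.(a.(0 + X) + a.0)) :: =b=> m1, =b=> m2
Q's transition system — 5 states:
  n0 = rec X. b.(X\{b} + X\{b}) + (0 + 0 + (0 + 0))\{b} + b.a.a.(0 + X) :: =b=> n1, =b=> n2
  n1 = (rec X. b.(X\{b} + X\{b}) + (0 + 0 + (0 + 0))\{b} + b.a.a.(0 + X))\{b} + (rec X. b.(X\{b} + X\{b}) + (0 + 0 + (0 + 0))\{b} + b.a.a.(0 + X))\{b} :: stopped
  n2 = a.a.(0 + (rec X. b.(X\{b} + X\{b}) + (0 + 0 + (0 + 0))\{b} + b.a.a.(0 + X))) :: =a=> n3
  n3 = a.(0 + (rec X. b.(X\{b} + X\{b}) + (0 + 0 + (0 + 0))\{b} + b.a.a.(0 + X))) :: =a=> n4
  n4 = 0 + (rec X. b.(X\{b} + X\{b}) + (0 + 0 + (0 + 0))\{b} + b.a.a.(0 + X)) :: =b=> n1, =b=> n2
Bisimilarity quotient blocks:
  B0 = {m0, m5}
  B1 = {m2}
  B2 = {m3}
  B3 = {m1, m4, n1}
  B4 = {n0, n4}
  B5 = {n2}
  B6 = {n3}
m0 ∈ B0, n0 ∈ B4 → different blocks

not bisimilar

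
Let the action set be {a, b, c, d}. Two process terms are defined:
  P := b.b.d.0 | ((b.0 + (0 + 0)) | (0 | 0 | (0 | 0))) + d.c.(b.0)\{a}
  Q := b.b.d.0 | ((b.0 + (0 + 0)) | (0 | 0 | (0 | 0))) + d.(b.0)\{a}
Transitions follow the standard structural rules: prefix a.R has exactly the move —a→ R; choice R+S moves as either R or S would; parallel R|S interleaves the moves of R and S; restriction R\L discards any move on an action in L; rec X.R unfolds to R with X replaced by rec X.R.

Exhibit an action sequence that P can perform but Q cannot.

dc

Reachable graph of P (11 states):
  p0 = b.b.d.0 | ((b.0 + (0 + 0)) | (0 | 0 | (0 | 0))) + d.c.(b.0)\{a} has moves —b→ p1, —b→ p2, —d→ p3
  p1 = b.b.d.0 | (0 | (0 | 0 | (0 | 0))) has moves —b→ p4
  p2 = b.d.0 | ((b.0 + (0 + 0)) | (0 | 0 | (0 | 0))) has moves —b→ p4, —b→ p5
  p3 = c.(b.0)\{a} has moves —c→ p6
  p4 = b.d.0 | (0 | (0 | 0 | (0 | 0))) has moves —b→ p7
  p5 = d.0 | ((b.0 + (0 + 0)) | (0 | 0 | (0 | 0))) has moves —b→ p7, —d→ p8
  p6 = (b.0)\{a} has moves —b→ p9
  p7 = d.0 | (0 | (0 | 0 | (0 | 0))) has moves —d→ p10
  p8 = 0 | ((b.0 + (0 + 0)) | (0 | 0 | (0 | 0))) has moves —b→ p10
  p9 = 0\{a} has moves stopped
  p10 = 0 | (0 | (0 | 0 | (0 | 0))) has moves stopped
Reachable graph of Q (10 states):
  q0 = b.b.d.0 | ((b.0 + (0 + 0)) | (0 | 0 | (0 | 0))) + d.(b.0)\{a} has moves —b→ q1, —b→ q2, —d→ q3
  q1 = b.b.d.0 | (0 | (0 | 0 | (0 | 0))) has moves —b→ q4
  q2 = b.d.0 | ((b.0 + (0 + 0)) | (0 | 0 | (0 | 0))) has moves —b→ q4, —b→ q5
  q3 = (b.0)\{a} has moves —b→ q6
  q4 = b.d.0 | (0 | (0 | 0 | (0 | 0))) has moves —b→ q7
  q5 = d.0 | ((b.0 + (0 + 0)) | (0 | 0 | (0 | 0))) has moves —b→ q7, —d→ q8
  q6 = 0\{a} has moves stopped
  q7 = d.0 | (0 | (0 | 0 | (0 | 0))) has moves —d→ q9
  q8 = 0 | ((b.0 + (0 + 0)) | (0 | 0 | (0 | 0))) has moves —b→ q9
  q9 = 0 | (0 | (0 | 0 | (0 | 0))) has moves stopped
Executing dc from P (initial set {p0}):
  [1] d ⇒ {p3}
  [2] c ⇒ {p6}
  P completes σ.
Executing dc from Q (initial set {q0}):
  [1] d ⇒ {q3}
  [2] c ⇒ ∅ (Q stuck)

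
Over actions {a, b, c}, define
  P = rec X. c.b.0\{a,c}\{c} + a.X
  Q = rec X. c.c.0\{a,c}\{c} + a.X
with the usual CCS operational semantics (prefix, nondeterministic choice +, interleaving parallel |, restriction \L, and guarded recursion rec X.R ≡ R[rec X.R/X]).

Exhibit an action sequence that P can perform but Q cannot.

cb

P's transition system — 3 states:
  s0 = rec X. c.b.0\{a,c}\{c} + a.X :: -a-> s0, -c-> s1
  s1 = b.0\{a,c}\{c} :: -b-> s2
  s2 = 0\{a,c}\{c} :: stopped
Q's transition system — 3 states:
  t0 = rec X. c.c.0\{a,c}\{c} + a.X :: -a-> t0, -c-> t1
  t1 = c.0\{a,c}\{c} :: -c-> t2
  t2 = 0\{a,c}\{c} :: stopped
Run σ = ⟨cb⟩ on P: start {s0}
  [1] c ⇒ {s1}
  [2] b ⇒ {s2}
  ✓ P
Run σ = ⟨cb⟩ on Q: start {t0}
  [1] c ⇒ {t1}
  [2] b ⇒ ∅  — Q cannot continue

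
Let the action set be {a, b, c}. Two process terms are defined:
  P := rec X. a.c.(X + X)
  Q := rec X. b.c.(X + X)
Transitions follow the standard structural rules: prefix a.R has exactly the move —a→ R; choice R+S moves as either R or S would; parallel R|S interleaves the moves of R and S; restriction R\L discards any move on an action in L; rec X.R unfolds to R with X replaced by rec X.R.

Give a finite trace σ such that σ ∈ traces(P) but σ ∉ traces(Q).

LTS(P): 3 reachable states
  m0 = rec X. a.c.(X + X) | —a→ m1
  m1 = c.((rec X. a.c.(X + X)) + (rec X. a.c.(X + X))) | —c→ m2
  m2 = (rec X. a.c.(X + X)) + (rec X. a.c.(X + X)) | —a→ m1
LTS(Q): 3 reachable states
  n0 = rec X. b.c.(X + X) | —b→ n1
  n1 = c.((rec X. b.c.(X + X)) + (rec X. b.c.(X + X))) | —c→ n2
  n2 = (rec X. b.c.(X + X)) + (rec X. b.c.(X + X)) | —b→ n1
Executing a from P (initial set {m0}):
  after a @ step 1: {m1}
  P completes σ.
Executing a from Q (initial set {n0}):
  after a @ step 1: ∅  — Q cannot continue

a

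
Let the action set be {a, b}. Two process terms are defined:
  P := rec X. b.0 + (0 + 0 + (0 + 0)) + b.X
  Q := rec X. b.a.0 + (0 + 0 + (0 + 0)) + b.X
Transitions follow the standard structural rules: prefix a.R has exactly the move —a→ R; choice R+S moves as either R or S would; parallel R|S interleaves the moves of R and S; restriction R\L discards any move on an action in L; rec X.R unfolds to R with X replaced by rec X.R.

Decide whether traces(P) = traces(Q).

LTS(P): 2 reachable states
  m0 = rec X. b.0 + (0 + 0 + (0 + 0)) + b.X has moves --b--▸ m0, --b--▸ m1
  m1 = 0 has moves ·
LTS(Q): 3 reachable states
  n0 = rec X. b.a.0 + (0 + 0 + (0 + 0)) + b.X has moves --b--▸ n0, --b--▸ n1
  n1 = a.0 has moves --a--▸ n2
  n2 = 0 has moves ·
Run σ = ⟨ba⟩ on Q: start {n0}
  after b @ step 1: {n0, n1}
  after a @ step 2: {n2}
  Q completes σ.
Run σ = ⟨ba⟩ on P: start {m0}
  after b @ step 1: {m0, m1}
  after a @ step 2: ∅ (P stuck)

trace-distinct — witness ⟨ba⟩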